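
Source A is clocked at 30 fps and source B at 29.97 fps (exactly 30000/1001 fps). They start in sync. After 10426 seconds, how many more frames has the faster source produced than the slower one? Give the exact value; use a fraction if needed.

A emits 30 × 10426 = 312780 frames; B emits 30000/1001 × 10426 = 24060000/77.
Difference = 24060/77 frames (≈ 312.4675); B is behind A.

24060/77 frames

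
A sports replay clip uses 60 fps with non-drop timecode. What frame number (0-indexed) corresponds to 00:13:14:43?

47683

Total seconds to the label: (0 × 3600 + 13 × 60 + 14) = 794.
Frame index = 794 × 60 + 43 = 47683.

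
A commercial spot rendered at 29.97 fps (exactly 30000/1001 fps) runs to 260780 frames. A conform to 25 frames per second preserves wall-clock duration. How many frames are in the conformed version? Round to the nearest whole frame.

217534 frames

Frames at target rate = 260780 × (25) / (30000/1001) = 13052039/60 ≈ 217533.983.
Nearest whole frame: 217534.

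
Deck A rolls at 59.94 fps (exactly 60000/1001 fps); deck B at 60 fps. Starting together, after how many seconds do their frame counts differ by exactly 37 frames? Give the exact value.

37037/60 seconds

The gap grows by |60 − 60000/1001| = 60/1001 frames per second.
Time for a 37-frame gap: 37 ÷ (60/1001) = 37037/60 s.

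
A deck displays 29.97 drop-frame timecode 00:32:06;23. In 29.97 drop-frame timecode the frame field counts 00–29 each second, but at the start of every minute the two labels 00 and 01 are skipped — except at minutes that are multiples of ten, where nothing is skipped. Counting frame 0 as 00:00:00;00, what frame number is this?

57745

As if non-drop at 30 labels/s: (0 × 3600 + 32 × 60 + 6) × 30 + 23 = 57803.
Minute boundaries passed: 32; those not divisible by 10: 32 − 3 = 29; dropped labels = 2 × 29 = 58.
Actual frame index = 57803 − 58 = 57745.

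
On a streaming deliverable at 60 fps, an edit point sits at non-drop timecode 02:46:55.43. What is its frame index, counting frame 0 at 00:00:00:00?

Total seconds to the label: (2 × 3600 + 46 × 60 + 55) = 10015.
Frame index = 10015 × 60 + 43 = 600943.

frame 600943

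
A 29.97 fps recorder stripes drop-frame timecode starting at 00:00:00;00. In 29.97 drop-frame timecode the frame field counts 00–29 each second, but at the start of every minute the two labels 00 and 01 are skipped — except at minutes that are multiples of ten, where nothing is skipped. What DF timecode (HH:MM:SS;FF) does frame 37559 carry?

00:20:53;05

Each 10-minute DF block holds 10 × 60 × 30 − 9 × 2 = 17982 frames. 37559 ÷ 17982 → 2 full blocks, remainder 1595.
Within the partial block the first minute is 1800 frames and each further minute 1798, so 0 further minute boundaries passed. Total skipped labels = 18 × 2 + 2 × 0 = 36.
Non-drop label index = 37559 + 36 = 37595; at 30 labels/s that is 00:20:53:05, i.e. DF 00:20:53;05.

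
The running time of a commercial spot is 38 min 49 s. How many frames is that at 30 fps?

69870 frames

38 min 49 s = 2329 s.
Frames = 2329 × 30 = 69870.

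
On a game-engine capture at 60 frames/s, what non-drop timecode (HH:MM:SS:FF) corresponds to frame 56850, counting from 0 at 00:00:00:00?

00:15:47:30

56850 ÷ 60 = 947 full seconds, remainder 30 frames.
947 s = 0 h 15 min 47 s.
Timecode: 00:15:47:30.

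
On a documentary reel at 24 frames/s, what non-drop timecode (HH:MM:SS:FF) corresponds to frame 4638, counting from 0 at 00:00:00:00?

00:03:13:06

4638 ÷ 24 = 193 full seconds, remainder 6 frames.
193 s = 0 h 3 min 13 s.
Timecode: 00:03:13:06.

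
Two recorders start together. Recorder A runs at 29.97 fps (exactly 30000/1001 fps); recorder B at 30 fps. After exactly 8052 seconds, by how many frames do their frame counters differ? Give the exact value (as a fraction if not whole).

A emits 30000/1001 × 8052 = 21960000/91 frames; B emits 30 × 8052 = 241560.
Difference = 21960/91 frames (≈ 241.3187); B is ahead of A.

21960/91 frames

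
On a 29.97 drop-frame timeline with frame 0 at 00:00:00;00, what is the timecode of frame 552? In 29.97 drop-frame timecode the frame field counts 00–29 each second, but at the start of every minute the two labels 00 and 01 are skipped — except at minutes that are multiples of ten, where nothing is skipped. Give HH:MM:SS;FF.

00:00:18;12

Ten DF minutes hold 17982 frames, so frame 552 lies in block 0 (frames 0–17981) with 552 frames into that block.
The block's first minute is 1800 frames and the rest 1798 each; 552 frames reaches minute 0, so 0 × 18 + 0 × 2 = 0 labels have been skipped so far.
Adding those back, label number 552 + 0 = 552 at 30 labels/s is 18 s + 12 f = 0 h 0 min 18 s frame 12, i.e. 00:00:18;12.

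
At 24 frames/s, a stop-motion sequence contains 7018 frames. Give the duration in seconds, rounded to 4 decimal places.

Running time = 7018 × 1/24 = 3509/12 s ≈ 292.4167 s.

292.4167 seconds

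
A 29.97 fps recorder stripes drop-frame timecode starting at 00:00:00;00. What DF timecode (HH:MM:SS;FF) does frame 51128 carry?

Ten DF minutes hold 17982 frames, so frame 51128 lies in block 2 (frames 35964–53945) with 15164 frames into that block.
The block's first minute is 1800 frames and the rest 1798 each; 15164 frames reaches minute 8, so 2 × 18 + 8 × 2 = 52 labels have been skipped so far.
Adding those back, label number 51128 + 52 = 51180 at 30 labels/s is 1706 s + 0 f = 0 h 28 min 26 s frame 0, i.e. 00:28:26;00.

00:28:26;00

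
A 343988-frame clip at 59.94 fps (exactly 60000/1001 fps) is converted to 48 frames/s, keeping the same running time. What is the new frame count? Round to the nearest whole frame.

Frames at target rate = 343988 × (48) / (60000/1001) = 172165994/625 ≈ 275465.590.
Nearest whole frame: 275466.

275466 frames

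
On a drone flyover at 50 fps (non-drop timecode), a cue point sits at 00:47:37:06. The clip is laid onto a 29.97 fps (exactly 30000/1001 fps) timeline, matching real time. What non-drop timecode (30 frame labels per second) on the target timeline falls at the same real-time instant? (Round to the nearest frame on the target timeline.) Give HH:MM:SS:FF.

Source frame index: (0×3600 + 47×60 + 37) × 50 + 6 = 142856.
Real time: 142856 / (50) = 71428/25 s.
Target frame: (71428/25) × (30000/1001) = 12244800/143 ≈ 85627.972 → 85628.
At 30 labels/s: frame 85628 → 00:47:34:08.

00:47:34:08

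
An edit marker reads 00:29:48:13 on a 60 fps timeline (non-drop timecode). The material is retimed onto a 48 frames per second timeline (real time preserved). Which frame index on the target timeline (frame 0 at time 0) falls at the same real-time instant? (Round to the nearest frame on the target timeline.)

Source frame index: (0×3600 + 29×60 + 48) × 60 + 13 = 107293.
Real time: 107293 / (60) = 107293/60 s.
Target frame: (107293/60) × (48) = 429172/5 ≈ 85834.400 → 85834.

frame 85834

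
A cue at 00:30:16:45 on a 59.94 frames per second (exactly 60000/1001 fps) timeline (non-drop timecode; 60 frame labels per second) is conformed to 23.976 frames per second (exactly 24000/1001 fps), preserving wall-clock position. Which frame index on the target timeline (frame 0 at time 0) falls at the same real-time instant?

frame 43602

Source frame index: (0×3600 + 30×60 + 16) × 60 + 45 = 109005.
Real time: 109005 / (60000/1001) = 7274267/4000 s.
Target frame: (7274267/4000) × (24000/1001) = 43602.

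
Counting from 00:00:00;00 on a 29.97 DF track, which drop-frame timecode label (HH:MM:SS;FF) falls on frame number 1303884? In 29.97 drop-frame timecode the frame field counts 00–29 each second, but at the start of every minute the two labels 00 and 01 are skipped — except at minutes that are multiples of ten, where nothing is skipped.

12:05:06;10

Ten DF minutes hold 17982 frames, so frame 1303884 lies in block 72 (frames 1294704–1312685) with 9180 frames into that block.
The block's first minute is 1800 frames and the rest 1798 each; 9180 frames reaches minute 5, so 72 × 18 + 5 × 2 = 1306 labels have been skipped so far.
Adding those back, label number 1303884 + 1306 = 1305190 at 30 labels/s is 43506 s + 10 f = 12 h 5 min 6 s frame 10, i.e. 12:05:06;10.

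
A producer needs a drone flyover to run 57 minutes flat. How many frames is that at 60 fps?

205200 frames

57 min = 3420 s.
Frames = 3420 × 60 = 205200.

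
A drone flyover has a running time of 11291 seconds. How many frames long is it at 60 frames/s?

Frames = 11291 × 60 = 677460.

677460 frames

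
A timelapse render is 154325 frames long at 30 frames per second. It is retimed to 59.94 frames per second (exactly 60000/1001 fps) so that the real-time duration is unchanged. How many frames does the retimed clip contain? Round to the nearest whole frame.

308342 frames

Frames at target rate = 154325 × (60000/1001) / (30) = 308650000/1001 ≈ 308341.658.
Nearest whole frame: 308342.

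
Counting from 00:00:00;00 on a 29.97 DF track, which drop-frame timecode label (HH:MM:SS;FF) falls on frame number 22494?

00:12:30;16

Each 10-minute DF block holds 10 × 60 × 30 − 9 × 2 = 17982 frames. 22494 ÷ 17982 → 1 full block, remainder 4512.
Within the partial block the first minute is 1800 frames and each further minute 1798, so 2 further minute boundaries passed. Total skipped labels = 18 × 1 + 2 × 2 = 22.
Non-drop label index = 22494 + 22 = 22516; at 30 labels/s that is 00:12:30:16, i.e. DF 00:12:30;16.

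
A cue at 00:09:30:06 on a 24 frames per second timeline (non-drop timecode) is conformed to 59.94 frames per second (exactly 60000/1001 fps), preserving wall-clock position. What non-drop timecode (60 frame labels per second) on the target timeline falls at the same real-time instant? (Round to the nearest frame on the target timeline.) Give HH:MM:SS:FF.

Source frame index: (0×3600 + 9×60 + 30) × 24 + 6 = 13686.
Real time: 13686 / (24) = 2281/4 s.
Target frame: (2281/4) × (60000/1001) = 34215000/1001 ≈ 34180.819 → 34181.
At 60 labels/s: frame 34181 → 00:09:29:41.

00:09:29:41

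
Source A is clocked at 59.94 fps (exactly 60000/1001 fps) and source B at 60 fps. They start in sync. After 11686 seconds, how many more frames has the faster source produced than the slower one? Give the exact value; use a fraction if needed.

A emits 60000/1001 × 11686 = 701160000/1001 frames; B emits 60 × 11686 = 701160.
Difference = 701160/1001 frames (≈ 700.4595); B is ahead of A.

701160/1001 frames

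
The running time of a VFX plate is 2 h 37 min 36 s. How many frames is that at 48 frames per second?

2 h 37 min 36 s = 9456 s.
Frames = 9456 × 48 = 453888.

453888 frames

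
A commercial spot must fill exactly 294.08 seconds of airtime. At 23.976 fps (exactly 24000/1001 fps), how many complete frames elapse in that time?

Frames = 294.08 × 24000/1001 = 7057920/1001 ≈ 7050.8691.
Complete frames: 7050.

7050 frames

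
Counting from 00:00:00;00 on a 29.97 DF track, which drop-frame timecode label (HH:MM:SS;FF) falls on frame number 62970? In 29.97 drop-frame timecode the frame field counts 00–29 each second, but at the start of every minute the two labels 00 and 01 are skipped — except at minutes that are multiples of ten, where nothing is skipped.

Each 10-minute DF block holds 10 × 60 × 30 − 9 × 2 = 17982 frames. 62970 ÷ 17982 → 3 full blocks, remainder 9024.
Within the partial block the first minute is 1800 frames and each further minute 1798, so 5 further minute boundaries passed. Total skipped labels = 18 × 3 + 2 × 5 = 64.
Non-drop label index = 62970 + 64 = 63034; at 30 labels/s that is 00:35:01:04, i.e. DF 00:35:01;04.

00:35:01;04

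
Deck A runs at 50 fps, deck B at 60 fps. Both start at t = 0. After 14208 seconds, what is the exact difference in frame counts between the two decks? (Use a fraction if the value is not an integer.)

A emits 50 × 14208 = 710400 frames; B emits 60 × 14208 = 852480.
Difference = 142080 frames; B is ahead of A.

142080 frames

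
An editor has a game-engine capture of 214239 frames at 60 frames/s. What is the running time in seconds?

Running time = 214239 / (60) = 3570.65 s.

3570.65 seconds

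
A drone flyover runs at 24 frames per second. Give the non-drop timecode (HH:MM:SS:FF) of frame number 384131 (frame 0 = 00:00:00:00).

384131 ÷ 24 = 16005 full seconds, remainder 11 frames.
16005 s = 4 h 26 min 45 s.
Timecode: 04:26:45:11.

04:26:45:11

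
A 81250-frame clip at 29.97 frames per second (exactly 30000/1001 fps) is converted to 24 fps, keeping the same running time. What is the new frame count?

65065 frames

Target frames = source frames × (target rate / source rate) = 81250 × (24)/(30000/1001) = 81250 × 1001/1250 = 65065.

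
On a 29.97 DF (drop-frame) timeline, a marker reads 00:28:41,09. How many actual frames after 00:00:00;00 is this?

51587

As if non-drop at 30 labels/s: (0 × 3600 + 28 × 60 + 41) × 30 + 9 = 51639.
Minute boundaries passed: 28; those not divisible by 10: 28 − 2 = 26; dropped labels = 2 × 26 = 52.
Actual frame index = 51639 − 52 = 51587.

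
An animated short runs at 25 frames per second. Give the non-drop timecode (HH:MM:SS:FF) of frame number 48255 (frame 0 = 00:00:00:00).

48255 ÷ 25 = 1930 full seconds, remainder 5 frames.
1930 s = 0 h 32 min 10 s.
Timecode: 00:32:10:05.

00:32:10:05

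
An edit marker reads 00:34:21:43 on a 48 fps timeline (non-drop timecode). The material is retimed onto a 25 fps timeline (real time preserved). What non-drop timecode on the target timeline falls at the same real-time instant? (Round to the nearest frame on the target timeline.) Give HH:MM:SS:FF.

00:34:21:22

Source frame index: (0×3600 + 34×60 + 21) × 48 + 43 = 98971.
Real time: 98971 / (48) = 98971/48 s.
Target frame: (98971/48) × (25) = 2474275/48 ≈ 51547.396 → 51547.
At 25 labels/s: frame 51547 → 00:34:21:22.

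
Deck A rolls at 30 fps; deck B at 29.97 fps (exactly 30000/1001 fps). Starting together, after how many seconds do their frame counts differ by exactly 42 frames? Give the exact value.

The gap grows by |30000/1001 − 30| = 30/1001 frames per second.
Time for a 42-frame gap: 42 ÷ (30/1001) = 1401.4 s.

1401.4 seconds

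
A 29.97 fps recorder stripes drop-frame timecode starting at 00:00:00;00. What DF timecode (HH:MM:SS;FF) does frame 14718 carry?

00:08:11;04

Ten DF minutes hold 17982 frames, so frame 14718 lies in block 0 (frames 0–17981) with 14718 frames into that block.
The block's first minute is 1800 frames and the rest 1798 each; 14718 frames reaches minute 8, so 0 × 18 + 8 × 2 = 16 labels have been skipped so far.
Adding those back, label number 14718 + 16 = 14734 at 30 labels/s is 491 s + 4 f = 0 h 8 min 11 s frame 4, i.e. 00:08:11;04.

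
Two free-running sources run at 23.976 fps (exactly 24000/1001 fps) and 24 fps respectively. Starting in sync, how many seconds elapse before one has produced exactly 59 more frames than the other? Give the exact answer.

The gap grows by |24 − 24000/1001| = 24/1001 frames per second.
Time for a 59-frame gap: 59 ÷ (24/1001) = 59059/24 s.

59059/24 seconds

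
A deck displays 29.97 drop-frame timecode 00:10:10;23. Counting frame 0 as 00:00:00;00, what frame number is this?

Complete 10-minute blocks: 1, each 17982 frames → 17982.
Remaining 0 whole minutes in the current block: 0 frames.
Within the current minute: 10 × 30 + 23 = 323. Total = 17982 + 0 + 323 = 18305.

18305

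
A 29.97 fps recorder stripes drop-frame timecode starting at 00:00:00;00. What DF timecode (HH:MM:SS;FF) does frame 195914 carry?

Each 10-minute DF block holds 10 × 60 × 30 − 9 × 2 = 17982 frames. 195914 ÷ 17982 → 10 full blocks, remainder 16094.
Within the partial block the first minute is 1800 frames and each further minute 1798, so 8 further minute boundaries passed. Total skipped labels = 18 × 10 + 2 × 8 = 196.
Non-drop label index = 195914 + 196 = 196110; at 30 labels/s that is 01:48:57:00, i.e. DF 01:48:57;00.

01:48:57;00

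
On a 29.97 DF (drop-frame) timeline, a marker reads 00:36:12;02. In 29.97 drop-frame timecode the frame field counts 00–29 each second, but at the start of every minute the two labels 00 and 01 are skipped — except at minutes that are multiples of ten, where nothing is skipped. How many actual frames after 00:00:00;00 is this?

Complete 10-minute blocks: 3, each 17982 frames → 53946.
Remaining 6 whole minutes in the current block: 1800 + 5 × 1798 = 10790 frames.
Within the current minute: 12 × 30 + 2 − 2 = 360 (labels ;00/;01 skipped at this minute). Total = 53946 + 10790 + 360 = 65096.

65096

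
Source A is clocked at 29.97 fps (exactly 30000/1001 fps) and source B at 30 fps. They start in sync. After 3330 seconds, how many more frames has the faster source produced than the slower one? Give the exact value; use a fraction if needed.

99900/1001 frames

A emits 30000/1001 × 3330 = 99900000/1001 frames; B emits 30 × 3330 = 99900.
Difference = 99900/1001 frames (≈ 99.8002); B is ahead of A.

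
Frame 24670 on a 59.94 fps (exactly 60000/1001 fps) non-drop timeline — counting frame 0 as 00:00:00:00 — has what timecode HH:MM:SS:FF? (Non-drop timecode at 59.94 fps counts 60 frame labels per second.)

24670 ÷ 60 = 411 full seconds, remainder 10 frames.
411 s = 0 h 6 min 51 s.
Timecode: 00:06:51:10.

00:06:51:10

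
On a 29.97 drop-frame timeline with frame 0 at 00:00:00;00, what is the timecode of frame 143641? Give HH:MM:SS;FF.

01:19:52;25

Ten DF minutes hold 17982 frames, so frame 143641 lies in block 7 (frames 125874–143855) with 17767 frames into that block.
The block's first minute is 1800 frames and the rest 1798 each; 17767 frames reaches minute 9, so 7 × 18 + 9 × 2 = 144 labels have been skipped so far.
Adding those back, label number 143641 + 144 = 143785 at 30 labels/s is 4792 s + 25 f = 1 h 19 min 52 s frame 25, i.e. 01:19:52;25.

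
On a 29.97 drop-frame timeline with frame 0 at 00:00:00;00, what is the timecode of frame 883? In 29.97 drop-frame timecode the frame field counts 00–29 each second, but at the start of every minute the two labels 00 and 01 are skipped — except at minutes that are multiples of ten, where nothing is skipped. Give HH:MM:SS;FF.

Ten DF minutes hold 17982 frames, so frame 883 lies in block 0 (frames 0–17981) with 883 frames into that block.
The block's first minute is 1800 frames and the rest 1798 each; 883 frames reaches minute 0, so 0 × 18 + 0 × 2 = 0 labels have been skipped so far.
Adding those back, label number 883 + 0 = 883 at 30 labels/s is 29 s + 13 f = 0 h 0 min 29 s frame 13, i.e. 00:00:29;13.

00:00:29;13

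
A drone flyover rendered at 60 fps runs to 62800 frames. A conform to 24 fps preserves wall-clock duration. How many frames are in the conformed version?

Target frames = source frames × (target rate / source rate) = 62800 × (24)/(60) = 62800 × 2/5 = 25120.

25120 frames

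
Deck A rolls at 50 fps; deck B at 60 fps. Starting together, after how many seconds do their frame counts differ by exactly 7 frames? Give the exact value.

0.7 seconds

The gap grows by |60 − 50| = 10 frames per second.
Time for a 7-frame gap: 7 ÷ (10) = 0.7 s.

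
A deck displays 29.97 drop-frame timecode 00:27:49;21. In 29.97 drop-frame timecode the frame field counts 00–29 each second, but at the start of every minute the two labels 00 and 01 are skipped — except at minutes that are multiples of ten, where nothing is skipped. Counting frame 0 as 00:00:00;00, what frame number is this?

50041

Complete 10-minute blocks: 2, each 17982 frames → 35964.
Remaining 7 whole minutes in the current block: 1800 + 6 × 1798 = 12588 frames.
Within the current minute: 49 × 30 + 21 − 2 = 1489 (labels ;00/;01 skipped at this minute). Total = 35964 + 12588 + 1489 = 50041.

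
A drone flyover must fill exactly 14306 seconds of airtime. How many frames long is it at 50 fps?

Frames = 14306 × 50 = 715300.

715300 frames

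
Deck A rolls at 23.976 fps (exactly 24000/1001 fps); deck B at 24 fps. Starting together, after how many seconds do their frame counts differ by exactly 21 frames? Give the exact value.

875.875 seconds

The gap grows by |24 − 24000/1001| = 24/1001 frames per second.
Time for a 21-frame gap: 21 ÷ (24/1001) = 875.875 s.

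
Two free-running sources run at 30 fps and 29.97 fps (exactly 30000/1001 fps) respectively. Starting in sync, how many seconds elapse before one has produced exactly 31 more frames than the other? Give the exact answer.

31031/30 seconds

The gap grows by |30000/1001 − 30| = 30/1001 frames per second.
Time for a 31-frame gap: 31 ÷ (30/1001) = 31031/30 s.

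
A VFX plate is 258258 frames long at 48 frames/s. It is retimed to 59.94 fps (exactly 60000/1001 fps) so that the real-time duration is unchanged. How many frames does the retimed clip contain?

322500 frames

Target frames = source frames × (target rate / source rate) = 258258 × (60000/1001)/(48) = 258258 × 1250/1001 = 322500.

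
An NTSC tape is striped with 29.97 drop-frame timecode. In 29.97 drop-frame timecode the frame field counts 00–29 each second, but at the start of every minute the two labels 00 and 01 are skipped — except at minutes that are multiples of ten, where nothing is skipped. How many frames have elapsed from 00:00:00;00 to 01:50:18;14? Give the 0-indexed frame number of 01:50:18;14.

198356

As if non-drop at 30 labels/s: (1 × 3600 + 50 × 60 + 18) × 30 + 14 = 198554.
Minute boundaries passed: 110; those not divisible by 10: 110 − 11 = 99; dropped labels = 2 × 99 = 198.
Actual frame index = 198554 − 198 = 198356.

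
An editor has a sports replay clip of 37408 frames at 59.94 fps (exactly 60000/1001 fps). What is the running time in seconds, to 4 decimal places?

624.0901 seconds

Running time = 37408 × 1001/60000 = 1170169/1875 s ≈ 624.0901 s.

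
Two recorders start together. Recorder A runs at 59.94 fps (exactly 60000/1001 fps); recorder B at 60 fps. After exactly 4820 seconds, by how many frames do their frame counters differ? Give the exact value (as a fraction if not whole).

289200/1001 frames

A emits 60000/1001 × 4820 = 289200000/1001 frames; B emits 60 × 4820 = 289200.
Difference = 289200/1001 frames (≈ 288.9111); B is ahead of A.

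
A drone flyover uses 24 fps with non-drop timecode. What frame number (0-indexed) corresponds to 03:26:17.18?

Total seconds to the label: (3 × 3600 + 26 × 60 + 17) = 12377.
Frame index = 12377 × 24 + 18 = 297066.

frame 297066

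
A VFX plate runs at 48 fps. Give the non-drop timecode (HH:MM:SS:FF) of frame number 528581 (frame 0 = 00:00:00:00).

03:03:32:05

528581 ÷ 48 = 11012 full seconds, remainder 5 frames.
11012 s = 3 h 3 min 32 s.
Timecode: 03:03:32:05.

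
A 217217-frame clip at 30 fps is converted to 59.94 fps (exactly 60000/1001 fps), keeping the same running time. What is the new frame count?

434000 frames

Target frames = source frames × (target rate / source rate) = 217217 × (60000/1001)/(30) = 217217 × 2000/1001 = 434000.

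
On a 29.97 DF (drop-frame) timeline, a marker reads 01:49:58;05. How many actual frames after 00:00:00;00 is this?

197747

As if non-drop at 30 labels/s: (1 × 3600 + 49 × 60 + 58) × 30 + 5 = 197945.
Minute boundaries passed: 109; those not divisible by 10: 109 − 10 = 99; dropped labels = 2 × 99 = 198.
Actual frame index = 197945 − 198 = 197747.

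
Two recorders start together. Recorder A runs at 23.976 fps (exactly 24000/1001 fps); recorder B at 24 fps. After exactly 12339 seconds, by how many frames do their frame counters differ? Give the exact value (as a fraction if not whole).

A emits 24000/1001 × 12339 = 296136000/1001 frames; B emits 24 × 12339 = 296136.
Difference = 296136/1001 frames (≈ 295.8402); B is ahead of A.

296136/1001 frames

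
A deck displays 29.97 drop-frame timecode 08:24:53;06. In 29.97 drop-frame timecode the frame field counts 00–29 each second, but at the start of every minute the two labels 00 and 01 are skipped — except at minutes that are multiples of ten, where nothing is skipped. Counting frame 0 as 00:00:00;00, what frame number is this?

As if non-drop at 30 labels/s: (8 × 3600 + 24 × 60 + 53) × 30 + 6 = 908796.
Minute boundaries passed: 504; those not divisible by 10: 504 − 50 = 454; dropped labels = 2 × 454 = 908.
Actual frame index = 908796 − 908 = 907888.

907888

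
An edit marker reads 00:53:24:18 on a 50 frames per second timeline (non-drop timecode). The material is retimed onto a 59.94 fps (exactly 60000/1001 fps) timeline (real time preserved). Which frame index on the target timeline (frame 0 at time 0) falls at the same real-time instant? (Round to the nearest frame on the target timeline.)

frame 192070

Source frame index: (0×3600 + 53×60 + 24) × 50 + 18 = 160218.
Real time: 160218 / (50) = 80109/25 s.
Target frame: (80109/25) × (60000/1001) = 192261600/1001 ≈ 192069.530 → 192070.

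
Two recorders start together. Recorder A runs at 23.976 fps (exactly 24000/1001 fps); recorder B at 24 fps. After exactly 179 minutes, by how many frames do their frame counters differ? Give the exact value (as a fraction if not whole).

179 min = 10740 s.
A emits 24000/1001 × 10740 = 257760000/1001 frames; B emits 24 × 10740 = 257760.
Difference = 257760/1001 frames (≈ 257.5025); B is ahead of A.

257760/1001 frames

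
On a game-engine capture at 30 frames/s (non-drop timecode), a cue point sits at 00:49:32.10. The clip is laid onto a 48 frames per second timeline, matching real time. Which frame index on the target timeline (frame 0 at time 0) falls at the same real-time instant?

Source frame index: (0×3600 + 49×60 + 32) × 30 + 10 = 89170.
Real time: 89170 / (30) = 8917/3 s.
Target frame: (8917/3) × (48) = 142672.

frame 142672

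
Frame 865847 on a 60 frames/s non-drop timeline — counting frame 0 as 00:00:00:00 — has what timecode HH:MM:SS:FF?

04:00:30:47

865847 ÷ 60 = 14430 full seconds, remainder 47 frames.
14430 s = 4 h 0 min 30 s.
Timecode: 04:00:30:47.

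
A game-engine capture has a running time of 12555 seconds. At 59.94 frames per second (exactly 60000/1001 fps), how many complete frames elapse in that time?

Frames = 12555 × 60000/1001 = 753300000/1001 ≈ 752547.4525.
Complete frames: 752547.

752547 frames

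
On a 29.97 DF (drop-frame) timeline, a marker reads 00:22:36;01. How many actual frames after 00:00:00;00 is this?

Complete 10-minute blocks: 2, each 17982 frames → 35964.
Remaining 2 whole minutes in the current block: 1800 + 1 × 1798 = 3598 frames.
Within the current minute: 36 × 30 + 1 − 2 = 1079 (labels ;00/;01 skipped at this minute). Total = 35964 + 3598 + 1079 = 40641.

40641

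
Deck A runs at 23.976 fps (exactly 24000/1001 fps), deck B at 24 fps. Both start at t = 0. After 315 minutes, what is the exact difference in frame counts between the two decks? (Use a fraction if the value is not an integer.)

315 min = 18900 s.
A emits 24000/1001 × 18900 = 64800000/143 frames; B emits 24 × 18900 = 453600.
Difference = 64800/143 frames (≈ 453.1469); B is ahead of A.

64800/143 frames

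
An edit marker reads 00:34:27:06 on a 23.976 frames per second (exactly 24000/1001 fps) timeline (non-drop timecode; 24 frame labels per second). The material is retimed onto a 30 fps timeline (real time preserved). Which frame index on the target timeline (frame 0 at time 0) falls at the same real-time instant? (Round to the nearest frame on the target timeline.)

Source frame index: (0×3600 + 34×60 + 27) × 24 + 6 = 49614.
Real time: 49614 / (24000/1001) = 8277269/4000 s.
Target frame: (8277269/4000) × (30) = 24831807/400 ≈ 62079.518 → 62080.

frame 62080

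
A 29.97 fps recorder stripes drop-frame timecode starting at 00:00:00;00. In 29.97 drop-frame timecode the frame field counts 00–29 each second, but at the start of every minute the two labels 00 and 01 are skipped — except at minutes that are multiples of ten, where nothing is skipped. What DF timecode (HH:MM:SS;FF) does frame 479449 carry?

04:26:37;19

Ten DF minutes hold 17982 frames, so frame 479449 lies in block 26 (frames 467532–485513) with 11917 frames into that block.
The block's first minute is 1800 frames and the rest 1798 each; 11917 frames reaches minute 6, so 26 × 18 + 6 × 2 = 480 labels have been skipped so far.
Adding those back, label number 479449 + 480 = 479929 at 30 labels/s is 15997 s + 19 f = 4 h 26 min 37 s frame 19, i.e. 04:26:37;19.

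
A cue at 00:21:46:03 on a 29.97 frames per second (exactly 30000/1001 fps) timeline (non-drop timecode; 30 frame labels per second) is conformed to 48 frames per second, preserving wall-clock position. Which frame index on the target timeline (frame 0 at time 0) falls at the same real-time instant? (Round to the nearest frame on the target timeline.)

frame 62755

Source frame index: (0×3600 + 21×60 + 46) × 30 + 3 = 39183.
Real time: 39183 / (30000/1001) = 13074061/10000 s.
Target frame: (13074061/10000) × (48) = 39222183/625 ≈ 62755.493 → 62755.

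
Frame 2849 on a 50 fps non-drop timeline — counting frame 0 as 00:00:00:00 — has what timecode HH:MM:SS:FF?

2849 ÷ 50 = 56 full seconds, remainder 49 frames.
56 s = 0 h 0 min 56 s.
Timecode: 00:00:56:49.

00:00:56:49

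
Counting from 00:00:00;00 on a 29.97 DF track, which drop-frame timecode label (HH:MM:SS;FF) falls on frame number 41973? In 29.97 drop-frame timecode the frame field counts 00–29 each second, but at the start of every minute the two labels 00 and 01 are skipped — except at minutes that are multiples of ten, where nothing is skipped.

00:23:20;15

Each 10-minute DF block holds 10 × 60 × 30 − 9 × 2 = 17982 frames. 41973 ÷ 17982 → 2 full blocks, remainder 6009.
Within the partial block the first minute is 1800 frames and each further minute 1798, so 3 further minute boundaries passed. Total skipped labels = 18 × 2 + 2 × 3 = 42.
Non-drop label index = 41973 + 42 = 42015; at 30 labels/s that is 00:23:20:15, i.e. DF 00:23:20;15.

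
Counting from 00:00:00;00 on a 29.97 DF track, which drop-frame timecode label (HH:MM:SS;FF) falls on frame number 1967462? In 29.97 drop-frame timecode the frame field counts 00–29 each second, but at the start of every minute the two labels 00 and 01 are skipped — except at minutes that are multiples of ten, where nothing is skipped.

Ten DF minutes hold 17982 frames, so frame 1967462 lies in block 109 (frames 1960038–1978019) with 7424 frames into that block.
The block's first minute is 1800 frames and the rest 1798 each; 7424 frames reaches minute 4, so 109 × 18 + 4 × 2 = 1970 labels have been skipped so far.
Adding those back, label number 1967462 + 1970 = 1969432 at 30 labels/s is 65647 s + 22 f = 18 h 14 min 7 s frame 22, i.e. 18:14:07;22.

18:14:07;22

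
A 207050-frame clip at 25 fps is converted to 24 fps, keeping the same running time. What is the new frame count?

198768 frames

Target frames = source frames × (target rate / source rate) = 207050 × (24)/(25) = 207050 × 24/25 = 198768.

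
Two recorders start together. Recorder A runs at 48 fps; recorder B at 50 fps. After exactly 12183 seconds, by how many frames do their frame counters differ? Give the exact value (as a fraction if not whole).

A emits 48 × 12183 = 584784 frames; B emits 50 × 12183 = 609150.
Difference = 24366 frames; B is ahead of A.

24366 frames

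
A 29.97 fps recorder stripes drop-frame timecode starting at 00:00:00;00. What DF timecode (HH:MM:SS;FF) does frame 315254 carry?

02:55:19;00

Ten DF minutes hold 17982 frames, so frame 315254 lies in block 17 (frames 305694–323675) with 9560 frames into that block.
The block's first minute is 1800 frames and the rest 1798 each; 9560 frames reaches minute 5, so 17 × 18 + 5 × 2 = 316 labels have been skipped so far.
Adding those back, label number 315254 + 316 = 315570 at 30 labels/s is 10519 s + 0 f = 2 h 55 min 19 s frame 0, i.e. 02:55:19;00.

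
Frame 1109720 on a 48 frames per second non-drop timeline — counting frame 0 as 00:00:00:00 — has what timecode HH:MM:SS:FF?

06:25:19:08

1109720 ÷ 48 = 23119 full seconds, remainder 8 frames.
23119 s = 6 h 25 min 19 s.
Timecode: 06:25:19:08.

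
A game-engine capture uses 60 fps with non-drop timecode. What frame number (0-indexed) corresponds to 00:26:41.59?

Total seconds to the label: (0 × 3600 + 26 × 60 + 41) = 1601.
Frame index = 1601 × 60 + 59 = 96119.

frame 96119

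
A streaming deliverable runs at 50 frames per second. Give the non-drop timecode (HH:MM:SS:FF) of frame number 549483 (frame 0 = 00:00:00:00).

03:03:09:33

549483 ÷ 50 = 10989 full seconds, remainder 33 frames.
10989 s = 3 h 3 min 9 s.
Timecode: 03:03:09:33.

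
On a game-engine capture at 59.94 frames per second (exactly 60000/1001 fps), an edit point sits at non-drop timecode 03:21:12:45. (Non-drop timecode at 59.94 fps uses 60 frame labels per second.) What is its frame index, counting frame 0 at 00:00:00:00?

frame 724365

Total seconds to the label: (3 × 3600 + 21 × 60 + 12) = 12072.
Frame index = 12072 × 60 + 45 = 724365.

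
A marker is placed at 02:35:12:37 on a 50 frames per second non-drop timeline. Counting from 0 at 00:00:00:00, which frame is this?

465637

Total seconds to the label: (2 × 3600 + 35 × 60 + 12) = 9312.
Frame index = 9312 × 50 + 37 = 465637.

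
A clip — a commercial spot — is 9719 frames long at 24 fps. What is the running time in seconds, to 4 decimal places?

Running time = 9719 × 1/24 = 9719/24 s ≈ 404.9583 s.

404.9583 seconds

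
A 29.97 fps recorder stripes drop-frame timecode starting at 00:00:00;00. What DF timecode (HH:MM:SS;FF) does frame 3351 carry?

Each 10-minute DF block holds 10 × 60 × 30 − 9 × 2 = 17982 frames. 3351 ÷ 17982 → 0 full blocks, remainder 3351.
Within the partial block the first minute is 1800 frames and each further minute 1798, so 1 further minute boundary passed. Total skipped labels = 18 × 0 + 2 × 1 = 2.
Non-drop label index = 3351 + 2 = 3353; at 30 labels/s that is 00:01:51:23, i.e. DF 00:01:51;23.

00:01:51;23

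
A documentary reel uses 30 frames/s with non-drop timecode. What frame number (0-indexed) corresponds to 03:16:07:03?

Total seconds to the label: (3 × 3600 + 16 × 60 + 7) = 11767.
Frame index = 11767 × 30 + 3 = 353013.

frame 353013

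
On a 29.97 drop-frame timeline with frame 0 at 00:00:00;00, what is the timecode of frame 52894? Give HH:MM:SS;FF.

00:29:24;28

Each 10-minute DF block holds 10 × 60 × 30 − 9 × 2 = 17982 frames. 52894 ÷ 17982 → 2 full blocks, remainder 16930.
Within the partial block the first minute is 1800 frames and each further minute 1798, so 9 further minute boundaries passed. Total skipped labels = 18 × 2 + 2 × 9 = 54.
Non-drop label index = 52894 + 54 = 52948; at 30 labels/s that is 00:29:24:28, i.e. DF 00:29:24;28.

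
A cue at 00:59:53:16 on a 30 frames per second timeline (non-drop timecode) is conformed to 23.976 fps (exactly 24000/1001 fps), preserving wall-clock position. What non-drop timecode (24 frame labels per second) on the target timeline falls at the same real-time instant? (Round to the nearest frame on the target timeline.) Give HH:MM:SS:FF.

Source frame index: (0×3600 + 59×60 + 53) × 30 + 16 = 107806.
Real time: 107806 / (30) = 53903/15 s.
Target frame: (53903/15) × (24000/1001) = 86244800/1001 ≈ 86158.641 → 86159.
At 24 labels/s: frame 86159 → 00:59:49:23.

00:59:49:23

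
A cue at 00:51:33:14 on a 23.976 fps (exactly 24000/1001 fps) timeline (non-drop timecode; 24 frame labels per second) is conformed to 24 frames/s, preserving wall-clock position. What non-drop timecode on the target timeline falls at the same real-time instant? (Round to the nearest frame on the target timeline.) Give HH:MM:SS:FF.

Source frame index: (0×3600 + 51×60 + 33) × 24 + 14 = 74246.
Real time: 74246 / (24000/1001) = 37160123/12000 s.
Target frame: (37160123/12000) × (24) = 37160123/500 ≈ 74320.246 → 74320.
At 24 labels/s: frame 74320 → 00:51:36:16.

00:51:36:16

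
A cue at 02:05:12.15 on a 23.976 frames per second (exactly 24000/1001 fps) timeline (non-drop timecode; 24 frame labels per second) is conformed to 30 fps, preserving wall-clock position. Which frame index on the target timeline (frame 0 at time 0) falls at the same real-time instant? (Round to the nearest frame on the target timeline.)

frame 225604

Source frame index: (2×3600 + 5×60 + 12) × 24 + 15 = 180303.
Real time: 180303 / (24000/1001) = 60161101/8000 s.
Target frame: (60161101/8000) × (30) = 180483303/800 ≈ 225604.129 → 225604.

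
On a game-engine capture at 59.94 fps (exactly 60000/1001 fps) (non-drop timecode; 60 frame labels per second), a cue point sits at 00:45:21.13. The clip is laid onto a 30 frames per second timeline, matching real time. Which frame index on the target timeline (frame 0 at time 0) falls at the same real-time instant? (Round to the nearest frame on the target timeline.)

Source frame index: (0×3600 + 45×60 + 21) × 60 + 13 = 163273.
Real time: 163273 / (60000/1001) = 163436273/60000 s.
Target frame: (163436273/60000) × (30) = 163436273/2000 ≈ 81718.136 → 81718.

frame 81718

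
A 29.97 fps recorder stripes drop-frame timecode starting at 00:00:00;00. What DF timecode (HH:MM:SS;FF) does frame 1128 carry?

00:00:37;18

Each 10-minute DF block holds 10 × 60 × 30 − 9 × 2 = 17982 frames. 1128 ÷ 17982 → 0 full blocks, remainder 1128.
Within the partial block the first minute is 1800 frames and each further minute 1798, so 0 further minute boundaries passed. Total skipped labels = 18 × 0 + 2 × 0 = 0.
Non-drop label index = 1128 + 0 = 1128; at 30 labels/s that is 00:00:37:18, i.e. DF 00:00:37;18.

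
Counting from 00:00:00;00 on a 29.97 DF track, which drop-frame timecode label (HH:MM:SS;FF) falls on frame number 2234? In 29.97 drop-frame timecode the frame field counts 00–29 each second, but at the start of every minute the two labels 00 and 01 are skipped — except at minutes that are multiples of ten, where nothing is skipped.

00:01:14;16

Each 10-minute DF block holds 10 × 60 × 30 − 9 × 2 = 17982 frames. 2234 ÷ 17982 → 0 full blocks, remainder 2234.
Within the partial block the first minute is 1800 frames and each further minute 1798, so 1 further minute boundary passed. Total skipped labels = 18 × 0 + 2 × 1 = 2.
Non-drop label index = 2234 + 2 = 2236; at 30 labels/s that is 00:01:14:16, i.e. DF 00:01:14;16.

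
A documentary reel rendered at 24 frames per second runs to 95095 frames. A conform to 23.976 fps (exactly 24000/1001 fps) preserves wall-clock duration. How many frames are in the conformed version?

95000 frames

Target frames = source frames × (target rate / source rate) = 95095 × (24000/1001)/(24) = 95095 × 1000/1001 = 95000.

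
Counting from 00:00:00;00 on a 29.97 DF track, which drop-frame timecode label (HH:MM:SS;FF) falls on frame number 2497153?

23:08:41;23

Each 10-minute DF block holds 10 × 60 × 30 − 9 × 2 = 17982 frames. 2497153 ÷ 17982 → 138 full blocks, remainder 15637.
Within the partial block the first minute is 1800 frames and each further minute 1798, so 8 further minute boundaries passed. Total skipped labels = 18 × 138 + 2 × 8 = 2500.
Non-drop label index = 2497153 + 2500 = 2499653; at 30 labels/s that is 23:08:41:23, i.e. DF 23:08:41;23.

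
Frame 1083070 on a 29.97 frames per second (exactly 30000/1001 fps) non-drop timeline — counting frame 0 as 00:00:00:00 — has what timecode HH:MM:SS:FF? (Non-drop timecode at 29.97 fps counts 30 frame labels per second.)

1083070 ÷ 30 = 36102 full seconds, remainder 10 frames.
36102 s = 10 h 1 min 42 s.
Timecode: 10:01:42:10.

10:01:42:10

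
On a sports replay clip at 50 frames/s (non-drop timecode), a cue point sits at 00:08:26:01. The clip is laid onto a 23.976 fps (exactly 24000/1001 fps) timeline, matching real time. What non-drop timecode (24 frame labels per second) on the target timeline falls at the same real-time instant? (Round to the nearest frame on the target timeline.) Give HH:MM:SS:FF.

00:08:25:12

Source frame index: (0×3600 + 8×60 + 26) × 50 + 1 = 25301.
Real time: 25301 / (50) = 25301/50 s.
Target frame: (25301/50) × (24000/1001) = 12144480/1001 ≈ 12132.348 → 12132.
At 24 labels/s: frame 12132 → 00:08:25:12.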